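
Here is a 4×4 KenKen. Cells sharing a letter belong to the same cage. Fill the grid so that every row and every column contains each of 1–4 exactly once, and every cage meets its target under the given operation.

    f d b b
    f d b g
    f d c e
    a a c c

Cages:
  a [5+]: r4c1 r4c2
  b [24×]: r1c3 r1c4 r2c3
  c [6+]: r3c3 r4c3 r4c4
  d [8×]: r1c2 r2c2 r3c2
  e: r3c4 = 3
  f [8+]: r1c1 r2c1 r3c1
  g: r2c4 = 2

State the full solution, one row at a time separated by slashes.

G is a freebie, so r2c4 = 2.
E is a freebie, leaving r3c4 = 3.
3 is placed in column 4, which forces r4c4 = 1.
Cage b has product 24, which forces r1c3 = 2.
3 is placed in column 4; hence r1c4 = 4.
Cage b has product 24, which forces r2c3 = 3.
2 is placed in column 3, so r3c3 = 1.
3 is placed in column 3; hence r4c3 = 4.
Cage f needs sum 8, leaving r1c1 = 3.
Row 1 now contains 4, so r1c2 = 1.
Cage f has sum 8, so r2c1 = 1.
Cage d has product 8, which forces r2c2 = 4.
Row 3 now contains 1; hence r3c1 = 4.
Cage d needs product 8; hence r3c2 = 2.
Column 1 now contains 3, so r4c1 = 2.
Column 2 already has 2, leaving r4c2 = 3.

3 1 2 4 / 1 4 3 2 / 4 2 1 3 / 2 3 4 1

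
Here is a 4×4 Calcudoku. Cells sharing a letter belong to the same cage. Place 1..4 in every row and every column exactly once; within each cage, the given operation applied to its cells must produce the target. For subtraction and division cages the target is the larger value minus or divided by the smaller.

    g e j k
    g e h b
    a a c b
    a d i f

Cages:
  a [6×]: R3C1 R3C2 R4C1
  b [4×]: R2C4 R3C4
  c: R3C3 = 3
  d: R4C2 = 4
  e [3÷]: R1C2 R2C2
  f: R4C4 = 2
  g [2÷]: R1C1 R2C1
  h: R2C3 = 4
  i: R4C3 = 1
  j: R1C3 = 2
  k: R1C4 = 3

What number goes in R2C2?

J is a freebie, which forces R1C3 = 2.
Cage k is given; hence R1C4 = 3.
Cage h is a single given cell; hence R2C3 = 4.
4 is placed in row 2, which forces R2C4 = 1.
Cage c is given, so R3C3 = 3.
Column 4 now contains 1, which forces R3C4 = 4.
Cage d is a single given cell, leaving R4C2 = 4.
Cage i is given, leaving R4C3 = 1.
Cage f is given; hence R4C4 = 2.
3 is placed in row 1, which forces R1C2 = 1.
Row 2 already has 1, so R2C1 = 2.
Row 2 already has 1, leaving R2C2 = 3.
2 is placed in column 1; hence R3C1 = 1.
Column 2 now contains 1; hence R3C2 = 2.
Row 4 now contains 2, which forces R4C1 = 3.
1 is placed in row 1, leaving R1C1 = 4.
The full grid is 4 1 2 3 / 2 3 4 1 / 1 2 3 4 / 3 4 1 2.

3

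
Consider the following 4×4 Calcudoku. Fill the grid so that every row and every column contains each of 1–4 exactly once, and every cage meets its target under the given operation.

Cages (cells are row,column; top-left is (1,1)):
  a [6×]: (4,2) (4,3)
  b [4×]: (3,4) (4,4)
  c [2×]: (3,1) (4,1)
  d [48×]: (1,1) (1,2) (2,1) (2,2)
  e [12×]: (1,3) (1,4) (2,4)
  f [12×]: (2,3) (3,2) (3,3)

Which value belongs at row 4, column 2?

2

The only place for 4 in row 4 is (4,4).
Column 4 already has 4, so (3,4) = 1.
The 3 cells of cage e must have product 12, which forces (1,3) = 2.
1 is placed in column 4; hence (1,4) = 3.
Column 3 already has 2; hence (2,3) = 1.
The 3 cells of cage e must have product 12, so (2,4) = 2.
Row 3 now contains 1, leaving (3,1) = 2.
The two cells of cage c must have product 2, so (4,1) = 1.
Column 3 already has 2; hence (4,3) = 3.
Column 1 now contains 1; hence (1,1) = 4.
Cage d needs product 48, so (1,2) = 1.
The 4 cells of cage d must have product 48, leaving (2,1) = 3.
Cage d has product 48; hence (2,2) = 4.
Cage f needs product 12, leaving (3,2) = 3.
3 is placed in column 3, leaving (3,3) = 4.
3 is placed in row 4; hence (4,2) = 2.
Filled in: 4 1 2 3 / 3 4 1 2 / 2 3 4 1 / 1 2 3 4.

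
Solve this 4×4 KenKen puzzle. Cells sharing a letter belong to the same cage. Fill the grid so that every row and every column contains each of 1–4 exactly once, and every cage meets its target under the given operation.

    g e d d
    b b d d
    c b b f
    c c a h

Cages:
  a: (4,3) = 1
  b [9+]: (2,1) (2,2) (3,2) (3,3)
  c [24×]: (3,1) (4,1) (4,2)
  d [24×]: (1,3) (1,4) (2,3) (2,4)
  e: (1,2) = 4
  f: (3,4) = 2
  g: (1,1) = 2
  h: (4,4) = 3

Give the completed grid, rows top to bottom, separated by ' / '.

2 4 3 1 / 1 3 2 4 / 3 1 4 2 / 4 2 1 3

Cage g is a single given cell, so (1,1) = 2.
Cage e is given; hence (1,2) = 4.
Cage f is a single given cell, leaving (3,4) = 2.
Cage a is given, which forces (4,3) = 1.
H is a freebie; hence (4,4) = 3.
Column 3 now contains 1; hence (1,3) = 3.
Column 4 now contains 3; hence (1,4) = 1.
The 4 cells of cage d must have product 24, leaving (2,3) = 2.
The 4 cells of cage d must have product 24, leaving (2,4) = 4.
Cage c has product 24, leaving (3,1) = 3.
Cage b has sum 9, which forces (3,2) = 1.
Column 3 already has 3, so (3,3) = 4.
3 is placed in row 4; hence (4,1) = 4.
3 is placed in row 4, leaving (4,2) = 2.
Column 1 now contains 3, leaving (2,1) = 1.
2 is placed in row 2, which forces (2,2) = 3.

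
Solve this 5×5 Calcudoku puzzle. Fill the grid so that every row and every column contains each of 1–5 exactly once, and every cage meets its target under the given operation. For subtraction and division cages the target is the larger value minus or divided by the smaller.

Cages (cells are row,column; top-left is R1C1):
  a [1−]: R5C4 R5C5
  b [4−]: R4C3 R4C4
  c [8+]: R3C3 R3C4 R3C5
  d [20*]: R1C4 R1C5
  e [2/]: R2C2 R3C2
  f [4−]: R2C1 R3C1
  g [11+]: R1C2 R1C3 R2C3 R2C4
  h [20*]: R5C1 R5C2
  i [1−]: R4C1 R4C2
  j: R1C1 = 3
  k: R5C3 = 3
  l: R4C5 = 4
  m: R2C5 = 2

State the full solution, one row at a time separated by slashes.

3 1 2 4 5 / 1 4 5 3 2 / 5 2 4 1 3 / 2 3 1 5 4 / 4 5 3 2 1

Cage j is given; hence R1C1 = 3.
Cage m is given, leaving R2C5 = 2.
Cage l is a single given cell, which forces R4C5 = 4.
K is a freebie, leaving R5C3 = 3.
Cage d needs two cells with product 20, which forces R1C4 = 4.
Column 5 already has 4, leaving R1C5 = 5.
The two cells of cage e must have quotient 2, leaving R3C2 = 2.
Column 4 now contains 4, so R5C4 = 2.
Column 5 now contains 5; hence R5C5 = 1.
Column 2 now contains 2, so R1C2 = 1.
Cage g has sum 11, so R1C3 = 2.
Column 2 already has 1, so R2C2 = 4.
Cage g has sum 11, leaving R2C3 = 5.
Cage g has sum 11, which forces R2C4 = 3.
Cage c needs sum 8, which forces R3C3 = 4.
Cage c has sum 8, leaving R3C4 = 1.
1 is placed in column 5, leaving R3C5 = 3.
Cage i's pair has difference 1; hence R4C1 = 2.
Column 2 already has 1; hence R4C2 = 3.
5 is placed in column 3; hence R4C3 = 1.
Column 4 already has 1, so R4C4 = 5.
Column 2 now contains 4, leaving R5C2 = 5.
Row 2 already has 5, leaving R2C1 = 1.
1 is placed in row 3; hence R3C1 = 5.
5 is placed in row 5, leaving R5C1 = 4.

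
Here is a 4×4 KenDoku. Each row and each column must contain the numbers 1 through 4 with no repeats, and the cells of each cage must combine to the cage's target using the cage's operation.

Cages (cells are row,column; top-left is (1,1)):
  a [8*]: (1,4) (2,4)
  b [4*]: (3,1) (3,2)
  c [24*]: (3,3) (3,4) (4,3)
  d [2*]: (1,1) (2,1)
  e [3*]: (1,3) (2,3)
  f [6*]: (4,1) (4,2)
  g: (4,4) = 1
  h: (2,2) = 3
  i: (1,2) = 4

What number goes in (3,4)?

3

Cage i is a single given cell, so (1,2) = 4.
Row 1 now contains 4, leaving (1,4) = 2.
Cage h is given, leaving (2,2) = 3.
3 is placed in row 2, leaving (2,3) = 1.
Column 4 now contains 2, so (2,4) = 4.
4 is placed in column 2; hence (3,2) = 1.
Column 4 already has 4, which forces (3,4) = 3.
Column 2 now contains 3; hence (4,2) = 2.
Cage g is given, so (4,4) = 1.
2 is placed in row 1, so (1,1) = 1.
Column 3 already has 1; hence (1,3) = 3.
1 is placed in row 2, which forces (2,1) = 2.
Row 3 now contains 1, leaving (3,1) = 4.
The 3 cells of cage c must have product 24, which forces (3,3) = 2.
Row 4 already has 2, leaving (4,1) = 3.
The 3 cells of cage c must have product 24, so (4,3) = 4.
Filled in: 1 4 3 2 / 2 3 1 4 / 4 1 2 3 / 3 2 4 1.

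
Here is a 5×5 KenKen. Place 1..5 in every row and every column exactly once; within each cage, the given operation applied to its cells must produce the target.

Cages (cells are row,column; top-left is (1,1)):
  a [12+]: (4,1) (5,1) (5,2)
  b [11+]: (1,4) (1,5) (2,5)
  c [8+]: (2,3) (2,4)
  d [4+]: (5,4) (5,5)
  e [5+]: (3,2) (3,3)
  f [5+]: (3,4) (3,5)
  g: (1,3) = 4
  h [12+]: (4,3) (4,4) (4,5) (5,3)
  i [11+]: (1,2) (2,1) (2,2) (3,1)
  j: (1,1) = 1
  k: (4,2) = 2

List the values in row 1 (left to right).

1 3 4 2 5

Cage j is given, so (1,1) = 1.
Cage g is given, so (1,3) = 4.
Cage k is given, which forces (4,2) = 2.
Cage i has sum 11, leaving (2,2) = 1.
Row 2 needs a 2, and only (2,1) is open for it.
In row 2, 4 can only go at (2,5), so (2,5) = 4.
Row 1 needs a 3, and only (1,2) is open for it.
Cage i needs sum 11; hence (3,1) = 5.
Column 2 already has 3; hence (3,2) = 4.
The two cells of cage e must have sum 5, leaving (3,3) = 1.
Column 3 now contains 1, so (4,3) = 5.
4 is placed in column 2; hence (5,2) = 5.
Column 3 already has 5; hence (2,3) = 3.
Cage c's pair has sum 8, which forces (2,4) = 5.
3 is placed in column 3, which forces (5,3) = 2.
Column 4 already has 5, which forces (1,4) = 2.
Cage b needs sum 11, leaving (1,5) = 5.
2 is placed in column 4, so (3,4) = 3.
3 is placed in row 3; hence (3,5) = 2.
Cage h has sum 12, leaving (4,4) = 4.
Cage h has sum 12; hence (4,5) = 1.
Column 4 now contains 3, which forces (5,4) = 1.
Column 5 already has 1, leaving (5,5) = 3.
Row 4 already has 4, so (4,1) = 3.
Row 5 now contains 3, so (5,1) = 4.
Completed grid: 1 3 4 2 5 / 2 1 3 5 4 / 5 4 1 3 2 / 3 2 5 4 1 / 4 5 2 1 3.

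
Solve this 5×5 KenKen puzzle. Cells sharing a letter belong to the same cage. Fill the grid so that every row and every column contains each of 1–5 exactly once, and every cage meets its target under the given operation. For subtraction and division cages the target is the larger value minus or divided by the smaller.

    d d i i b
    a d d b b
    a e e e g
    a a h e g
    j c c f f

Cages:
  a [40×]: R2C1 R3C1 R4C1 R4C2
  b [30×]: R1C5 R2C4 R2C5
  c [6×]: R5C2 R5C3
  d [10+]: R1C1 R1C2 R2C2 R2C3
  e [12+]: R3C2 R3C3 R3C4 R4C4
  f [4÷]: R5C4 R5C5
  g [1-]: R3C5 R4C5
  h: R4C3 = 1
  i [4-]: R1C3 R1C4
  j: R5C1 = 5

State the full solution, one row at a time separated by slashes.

Cage h is a single given cell, leaving R4C3 = 1.
Cage j is a single given cell, leaving R5C1 = 5.
Column 3 now contains 1, leaving R1C3 = 5.
Cage i's pair has difference 4; hence R1C4 = 1.
The 4 cells of cage a must have product 40, so R4C2 = 5.
Column 4 now contains 1; hence R5C4 = 4.
4 is placed in row 5, leaving R5C5 = 1.
Column 1 needs a 3, and only R1C1 is open for it.
Row 1 already has 3, leaving R1C5 = 2.
Row 1 now contains 2, leaving R1C2 = 4.
The 4 cells of cage d must have sum 10; hence R2C2 = 1.
Cage d has sum 10, which forces R2C3 = 2.
2 is placed in column 3, leaving R5C3 = 3.
Row 2 now contains 2, leaving R2C1 = 4.
Cage a needs product 40, leaving R3C1 = 1.
Cage e has sum 12, which forces R3C2 = 3.
3 is placed in column 3; hence R3C3 = 4.
Cage e has sum 12, so R3C4 = 2.
Row 3 already has 4; hence R3C5 = 5.
The 4 cells of cage a must have product 40, which forces R4C1 = 2.
The 4 cells of cage e must have sum 12, so R4C4 = 3.
3 is placed in row 4; hence R4C5 = 4.
Row 5 now contains 3; hence R5C2 = 2.
Column 4 already has 3, so R2C4 = 5.
5 is placed in column 5, leaving R2C5 = 3.

3 4 5 1 2 / 4 1 2 5 3 / 1 3 4 2 5 / 2 5 1 3 4 / 5 2 3 4 1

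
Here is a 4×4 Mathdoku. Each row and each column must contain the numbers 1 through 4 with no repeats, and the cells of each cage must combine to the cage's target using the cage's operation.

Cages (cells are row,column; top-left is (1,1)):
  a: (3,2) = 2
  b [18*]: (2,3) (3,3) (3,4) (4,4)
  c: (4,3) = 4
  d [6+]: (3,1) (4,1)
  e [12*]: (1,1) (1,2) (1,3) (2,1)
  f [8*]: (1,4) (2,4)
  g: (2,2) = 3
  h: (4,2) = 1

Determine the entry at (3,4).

G is a freebie, which forces (2,2) = 3.
Cage a is given; hence (3,2) = 2.
H is a freebie, so (4,2) = 1.
C is a freebie, leaving (4,3) = 4.
The 4 cells of cage e must have product 12, leaving (1,1) = 3.
1 is placed in column 2, which forces (1,2) = 4.
The 4 cells of cage e must have product 12; hence (1,3) = 1.
4 is placed in row 1, so (1,4) = 2.
Cage e needs product 12, leaving (2,1) = 1.
The 4 cells of cage b must have product 18, which forces (2,3) = 2.
Column 4 already has 2, leaving (2,4) = 4.
Row 3 already has 2, so (3,1) = 4.
Cage b needs product 18, which forces (3,3) = 3.
The 4 cells of cage b must have product 18, so (3,4) = 1.
4 is placed in row 4, so (4,1) = 2.
The 4 cells of cage b must have product 18, so (4,4) = 3.
The full grid is 3 4 1 2 / 1 3 2 4 / 4 2 3 1 / 2 1 4 3.

1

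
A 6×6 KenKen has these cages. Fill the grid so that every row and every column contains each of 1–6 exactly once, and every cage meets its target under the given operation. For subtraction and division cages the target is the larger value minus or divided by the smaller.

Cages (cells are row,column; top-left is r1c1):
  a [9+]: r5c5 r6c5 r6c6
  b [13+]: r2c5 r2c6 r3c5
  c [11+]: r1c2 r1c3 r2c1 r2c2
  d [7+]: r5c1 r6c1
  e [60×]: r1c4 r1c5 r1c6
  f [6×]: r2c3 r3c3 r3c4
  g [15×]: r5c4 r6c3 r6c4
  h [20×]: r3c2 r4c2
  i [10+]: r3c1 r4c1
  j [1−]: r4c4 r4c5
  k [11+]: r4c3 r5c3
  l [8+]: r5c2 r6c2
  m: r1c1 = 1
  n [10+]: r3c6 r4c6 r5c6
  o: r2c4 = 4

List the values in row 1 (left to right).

1 3 4 6 5 2

Cage m is a single given cell, so r1c1 = 1.
Cage o is given, so r2c4 = 4.
The only place for 1 in column 2 is r2c2.
Column 3 needs a 4, and only r1c3 is open for it.
Cage c needs sum 11, leaving r1c2 = 3.
The 4 cells of cage c must have sum 11; hence r2c1 = 3.
3 is placed in row 2, leaving r2c3 = 2.
The 3 cells of cage b must have sum 13, so r3c5 = 2.
In row 6, 6 can only go at r6c2, so r6c2 = 6.
Column 2 already has 6; hence r5c2 = 2.
Row 5 already has 2; hence r5c1 = 5.
Row 5 already has 5, leaving r5c3 = 6.
The two cells of cage d must have sum 7, leaving r6c1 = 2.
Column 3 already has 6, leaving r4c3 = 5.
Cage g needs product 15, so r6c4 = 5.
5 is placed in row 6, which forces r6c6 = 4.
The two cells of cage h must have product 20, so r3c2 = 5.
Row 3 already has 5, so r3c6 = 6.
5 is placed in row 4, so r4c2 = 4.
The 3 cells of cage a must have sum 9, leaving r5c5 = 4.
Cage a needs sum 9; hence r6c5 = 1.
Cage b has sum 13, leaving r2c5 = 6.
6 is placed in column 6; hence r2c6 = 5.
Row 3 already has 6, which forces r3c1 = 4.
Row 4 now contains 4, which forces r4c1 = 6.
Cage j's pair has difference 1; hence r4c4 = 2.
Column 5 already has 1; hence r4c5 = 3.
Row 4 already has 3, so r4c6 = 1.
Cage g has product 15, so r5c4 = 1.
1 is placed in column 6, so r5c6 = 3.
Row 6 now contains 1; hence r6c3 = 3.
Column 4 already has 2, leaving r1c4 = 6.
Column 5 already has 6, so r1c5 = 5.
Column 6 now contains 5; hence r1c6 = 2.
Column 3 now contains 3, leaving r3c3 = 1.
1 is placed in column 4, leaving r3c4 = 3.
The full grid is 1 3 4 6 5 2 / 3 1 2 4 6 5 / 4 5 1 3 2 6 / 6 4 5 2 3 1 / 5 2 6 1 4 3 / 2 6 3 5 1 4.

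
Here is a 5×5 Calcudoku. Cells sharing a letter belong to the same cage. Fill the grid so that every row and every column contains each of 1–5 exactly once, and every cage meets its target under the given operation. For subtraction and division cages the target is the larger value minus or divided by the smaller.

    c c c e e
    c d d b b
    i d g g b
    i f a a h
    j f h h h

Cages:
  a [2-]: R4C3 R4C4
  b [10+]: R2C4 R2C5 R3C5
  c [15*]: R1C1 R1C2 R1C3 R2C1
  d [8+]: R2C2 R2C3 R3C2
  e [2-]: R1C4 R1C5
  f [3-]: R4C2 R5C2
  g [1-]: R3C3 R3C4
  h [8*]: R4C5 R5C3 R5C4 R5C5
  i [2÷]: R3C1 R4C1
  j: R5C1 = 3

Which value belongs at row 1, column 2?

Cage c has product 15, leaving R2C1 = 1.
Cage h needs product 8, which forces R4C5 = 1.
J is a freebie, which forces R5C1 = 3.
Column 1 already has 3, which forces R1C1 = 5.
Row 5 needs a 5, and only R5C2 is open for it.
Cage f needs two cells with difference 3, leaving R4C2 = 2.
Cage i needs two cells with quotient 2, so R3C1 = 2.
Cage d has sum 8, leaving R3C2 = 1.
Row 4 already has 2, which forces R4C1 = 4.
1 is placed in column 2, so R1C2 = 3.
The 4 cells of cage c must have product 15, leaving R1C3 = 1.
Column 2 already has 3, leaving R2C2 = 4.
Row 2 now contains 4; hence R2C3 = 3.
Column 3 already has 3, so R4C3 = 5.
Row 4 already has 5; hence R4C4 = 3.
5 is placed in column 3; hence R3C3 = 4.
Cage g needs two cells with difference 1, which forces R3C4 = 5.
Cage b needs sum 10, which forces R3C5 = 3.
4 is placed in column 3, leaving R5C3 = 2.
Cage h has product 8; hence R5C4 = 1.
2 is placed in row 5, leaving R5C5 = 4.
Cage e needs two cells with difference 2; hence R1C4 = 4.
4 is placed in column 5; hence R1C5 = 2.
Column 4 already has 5, leaving R2C4 = 2.
Cage b has sum 10; hence R2C5 = 5.
The full grid is 5 3 1 4 2 / 1 4 3 2 5 / 2 1 4 5 3 / 4 2 5 3 1 / 3 5 2 1 4.

3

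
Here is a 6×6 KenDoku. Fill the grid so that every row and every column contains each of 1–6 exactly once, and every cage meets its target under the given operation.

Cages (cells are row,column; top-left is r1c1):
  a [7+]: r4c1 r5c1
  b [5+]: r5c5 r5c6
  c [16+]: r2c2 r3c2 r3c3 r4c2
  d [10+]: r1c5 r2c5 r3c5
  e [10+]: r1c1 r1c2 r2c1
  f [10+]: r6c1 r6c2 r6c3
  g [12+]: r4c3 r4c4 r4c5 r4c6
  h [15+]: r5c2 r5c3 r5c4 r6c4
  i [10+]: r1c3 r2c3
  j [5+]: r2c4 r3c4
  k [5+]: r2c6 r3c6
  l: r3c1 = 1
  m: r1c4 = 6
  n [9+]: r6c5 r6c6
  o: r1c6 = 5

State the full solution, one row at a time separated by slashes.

2 3 4 6 1 5 / 5 4 6 1 3 2 / 1 2 5 4 6 3 / 4 5 1 3 2 6 / 3 6 2 5 4 1 / 6 1 3 2 5 4

Cage m is given, leaving r1c4 = 6.
Cage o is given; hence r1c6 = 5.
L is a freebie, so r3c1 = 1.
Row 1 already has 6, so r1c3 = 4.
The two cells of cage i must have sum 10; hence r2c3 = 6.
The 3 cells of cage e must have sum 10; hence r2c1 = 5.
The only place for 1 in row 1 is r1c5.
The only place for 6 in row 5 is r5c2.
Cage c needs sum 16, leaving r3c3 = 5.
Row 3 already has 5, which forces r3c5 = 6.
The 4 cells of cage c must have sum 16, so r4c2 = 5.
The 3 cells of cage d must have sum 10, so r2c5 = 3.
3 is placed in column 5, so r4c5 = 2.
Cage g needs sum 12, which forces r4c6 = 6.
2 is placed in column 5, which forces r5c5 = 4.
The 3 cells of cage f must have sum 10; hence r6c1 = 6.
3 is placed in column 5, so r6c5 = 5.
Column 6 now contains 6; hence r6c6 = 4.
The two cells of cage k must have sum 5, which forces r2c6 = 2.
Cage k needs two cells with sum 5, which forces r3c6 = 3.
The two cells of cage a must have sum 7; hence r4c1 = 4.
Row 5 now contains 4; hence r5c1 = 3.
Cage h needs sum 15; hence r5c4 = 5.
Cage b needs two cells with sum 5; hence r5c6 = 1.
Column 1 now contains 3, so r1c1 = 2.
The 3 cells of cage e must have sum 10, so r1c2 = 3.
Row 2 now contains 2, so r2c2 = 4.
Row 2 now contains 2, so r2c4 = 1.
Cage c needs sum 16, so r3c2 = 2.
Row 3 already has 3; hence r3c4 = 4.
Column 4 now contains 1, leaving r4c4 = 3.
Row 5 now contains 1, so r5c3 = 2.
Column 2 already has 3, so r6c2 = 1.
Row 6 already has 1, leaving r6c3 = 3.
Cage h needs sum 15, so r6c4 = 2.
Row 4 now contains 3, so r4c3 = 1.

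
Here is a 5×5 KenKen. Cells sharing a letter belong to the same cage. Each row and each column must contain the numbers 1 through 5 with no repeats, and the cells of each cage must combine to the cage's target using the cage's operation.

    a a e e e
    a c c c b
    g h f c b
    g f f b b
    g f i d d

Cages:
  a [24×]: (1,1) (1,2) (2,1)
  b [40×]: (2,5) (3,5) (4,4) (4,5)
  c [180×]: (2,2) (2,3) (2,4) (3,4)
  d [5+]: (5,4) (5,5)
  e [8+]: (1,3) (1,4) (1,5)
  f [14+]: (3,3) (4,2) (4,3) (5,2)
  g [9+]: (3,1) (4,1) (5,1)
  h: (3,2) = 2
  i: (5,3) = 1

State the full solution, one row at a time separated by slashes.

4 3 2 1 5 / 2 5 3 4 1 / 1 2 5 3 4 / 3 1 4 5 2 / 5 4 1 2 3

Cage h is a single given cell; hence (3,2) = 2.
Cage c has product 180, so (3,4) = 3.
Cage i is a single given cell, which forces (5,3) = 1.
The two cells of cage d must have sum 5, leaving (5,4) = 2.
Cage d needs two cells with sum 5, leaving (5,5) = 3.
The 3 cells of cage g must have sum 9; hence (3,1) = 1.
Cage g needs sum 9; hence (4,1) = 3.
Row 4 already has 3, which forces (4,2) = 1.
Row 5 now contains 3, which forces (5,1) = 5.
Row 5 already has 5, which forces (5,2) = 4.
4 is placed in column 2, which forces (1,2) = 3.
Column 2 now contains 3, leaving (2,2) = 5.
Row 2 already has 5, leaving (2,4) = 4.
Cage b has product 40; hence (2,5) = 1.
4 is placed in column 4; hence (4,4) = 5.
Cage b has product 40, so (4,5) = 2.
Cage a needs product 24, leaving (1,1) = 4.
Cage e has sum 8; hence (1,3) = 2.
Column 4 now contains 5, which forces (1,4) = 1.
Cage e has sum 8; hence (1,5) = 5.
Row 2 now contains 4, which forces (2,1) = 2.
Row 2 now contains 4, so (2,3) = 3.
The 4 cells of cage f must have sum 14, which forces (3,3) = 5.
Cage b needs product 40, so (3,5) = 4.
Row 4 now contains 5; hence (4,3) = 4.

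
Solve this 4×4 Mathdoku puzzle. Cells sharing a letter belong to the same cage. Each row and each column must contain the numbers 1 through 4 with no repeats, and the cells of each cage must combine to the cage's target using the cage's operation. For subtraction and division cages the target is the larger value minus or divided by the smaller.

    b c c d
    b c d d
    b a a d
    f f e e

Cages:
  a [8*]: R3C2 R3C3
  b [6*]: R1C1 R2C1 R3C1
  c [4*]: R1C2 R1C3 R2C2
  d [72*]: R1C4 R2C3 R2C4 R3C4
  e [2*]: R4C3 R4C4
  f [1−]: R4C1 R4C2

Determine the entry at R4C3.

2

The 4 cells of cage d must have product 72, which forces R2C3 = 3.
Row 2 needs a 4, and only R2C4 is open for it.
Row 1 needs a 4, and only R1C2 is open for it.
Cage c needs product 4, which forces R1C3 = 1.
Cage c has product 4, which forces R2C2 = 1.
4 is placed in column 2; hence R3C2 = 2.
Cage a's pair has product 8, leaving R3C3 = 4.
Row 3 already has 2; hence R3C4 = 3.
Column 2 already has 2, leaving R4C2 = 3.
Column 3 already has 1, which forces R4C3 = 2.
2 is placed in row 4; hence R4C4 = 1.
Cage b needs product 6; hence R1C1 = 3.
Column 4 now contains 3, so R1C4 = 2.
Row 2 already has 1, leaving R2C1 = 2.
3 is placed in row 3, so R3C1 = 1.
Row 4 already has 1, which forces R4C1 = 4.
The full grid is 3 4 1 2 / 2 1 3 4 / 1 2 4 3 / 4 3 2 1.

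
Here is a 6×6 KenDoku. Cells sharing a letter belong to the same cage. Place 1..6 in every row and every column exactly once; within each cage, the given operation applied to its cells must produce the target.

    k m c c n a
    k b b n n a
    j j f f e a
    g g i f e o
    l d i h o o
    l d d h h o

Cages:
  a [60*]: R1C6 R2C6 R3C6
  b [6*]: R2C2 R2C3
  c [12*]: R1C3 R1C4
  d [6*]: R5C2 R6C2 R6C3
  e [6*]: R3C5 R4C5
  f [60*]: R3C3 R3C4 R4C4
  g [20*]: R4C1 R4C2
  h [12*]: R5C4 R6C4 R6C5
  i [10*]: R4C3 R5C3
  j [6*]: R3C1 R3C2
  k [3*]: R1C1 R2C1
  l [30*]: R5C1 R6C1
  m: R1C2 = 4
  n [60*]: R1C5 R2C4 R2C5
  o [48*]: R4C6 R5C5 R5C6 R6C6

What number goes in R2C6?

2

M is a freebie, leaving R1C2 = 4.
Column 2 already has 4; hence R4C2 = 5.
Row 4 already has 5, leaving R4C3 = 2.
2 is placed in column 3, leaving R5C3 = 5.
Cage c's pair has product 12; hence R1C3 = 6.
Cage c's pair has product 12, so R1C4 = 2.
Cage f needs product 60, leaving R3C4 = 5.
Row 4 already has 5, leaving R4C1 = 4.
4 is placed in row 4, so R4C4 = 3.
Row 5 now contains 5, so R5C1 = 6.
Cage l needs two cells with product 30, so R6C1 = 5.
Cage f has product 60, which forces R3C3 = 4.
The 3 cells of cage a must have product 60, which forces R1C6 = 5.
Row 1 already has 5, which forces R1C5 = 3.
The 3 cells of cage n must have product 60, which forces R2C4 = 4.
Cage n needs product 60; hence R2C5 = 5.
4 is placed in column 4; hence R5C4 = 1.
Column 4 already has 1, which forces R6C4 = 6.
Column 5 already has 3, so R6C5 = 2.
Row 1 already has 3, which forces R1C1 = 1.
Cage k needs two cells with product 3, which forces R2C1 = 3.
Row 2 already has 3, which forces R2C3 = 1.
Column 1 now contains 3, so R3C1 = 2.
Row 3 now contains 2, leaving R3C6 = 6.
Column 6 now contains 6, which forces R4C6 = 1.
Cage d has product 6, leaving R5C2 = 2.
Column 5 already has 2, which forces R5C5 = 4.
Row 5 already has 2, so R5C6 = 3.
Column 3 already has 1, so R6C3 = 3.
Column 6 now contains 1, which forces R6C6 = 4.
2 is placed in column 2, leaving R2C2 = 6.
Column 6 now contains 6, so R2C6 = 2.
Row 3 now contains 6; hence R3C2 = 3.
Row 3 now contains 6, which forces R3C5 = 1.
1 is placed in row 4, which forces R4C5 = 6.
Row 6 already has 3, so R6C2 = 1.
The full grid is 1 4 6 2 3 5 / 3 6 1 4 5 2 / 2 3 4 5 1 6 / 4 5 2 3 6 1 / 6 2 5 1 4 3 / 5 1 3 6 2 4.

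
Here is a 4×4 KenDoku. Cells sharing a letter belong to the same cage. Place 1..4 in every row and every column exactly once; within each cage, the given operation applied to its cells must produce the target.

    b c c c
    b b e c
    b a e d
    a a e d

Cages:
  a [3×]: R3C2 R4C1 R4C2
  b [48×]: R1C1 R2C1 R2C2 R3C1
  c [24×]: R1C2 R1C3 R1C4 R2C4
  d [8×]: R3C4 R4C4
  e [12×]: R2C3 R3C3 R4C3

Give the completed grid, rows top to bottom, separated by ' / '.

3 4 2 1 / 4 2 1 3 / 2 1 3 4 / 1 3 4 2

The 3 cells of cage a must have product 3, which forces R3C2 = 1.
The 3 cells of cage a must have product 3, so R4C1 = 1.
Cage a needs product 3; hence R4C2 = 3.
3 is placed in row 4, which forces R4C3 = 4.
Row 4 now contains 4; hence R4C4 = 2.
Cage b needs product 48, which forces R2C2 = 2.
Cage e has product 12, leaving R2C3 = 1.
Column 3 now contains 4; hence R3C3 = 3.
2 is placed in column 4, so R3C4 = 4.
Column 2 already has 2, so R1C2 = 4.
Column 3 already has 3, leaving R1C3 = 2.
The 4 cells of cage c must have product 24, so R1C4 = 1.
Column 4 now contains 4, leaving R2C4 = 3.
4 is placed in row 3, which forces R3C1 = 2.
Row 1 now contains 4, so R1C1 = 3.
Row 2 now contains 3, leaving R2C1 = 4.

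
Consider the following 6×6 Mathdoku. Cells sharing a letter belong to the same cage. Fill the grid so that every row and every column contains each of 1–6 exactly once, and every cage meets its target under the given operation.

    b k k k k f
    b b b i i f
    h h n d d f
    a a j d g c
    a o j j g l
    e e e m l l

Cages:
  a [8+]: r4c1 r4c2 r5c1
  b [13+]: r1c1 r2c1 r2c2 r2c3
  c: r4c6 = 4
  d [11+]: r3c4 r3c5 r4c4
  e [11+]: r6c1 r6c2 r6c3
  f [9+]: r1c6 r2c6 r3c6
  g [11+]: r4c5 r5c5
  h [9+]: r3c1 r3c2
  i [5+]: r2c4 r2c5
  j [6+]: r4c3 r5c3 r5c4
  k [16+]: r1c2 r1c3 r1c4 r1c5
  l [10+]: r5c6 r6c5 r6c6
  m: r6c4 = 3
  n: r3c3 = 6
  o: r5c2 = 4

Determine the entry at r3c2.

5

Cage n is given, which forces r3c3 = 6.
Cage c is a single given cell; hence r4c6 = 4.
O is a freebie, so r5c2 = 4.
M is a freebie, so r6c4 = 3.
Cage h needs two cells with sum 9, so r3c1 = 4.
The two cells of cage h must have sum 9; hence r3c2 = 5.
Cage d needs sum 11, so r3c4 = 2.
The 3 cells of cage d must have sum 11, which forces r3c5 = 3.
3 is placed in row 3; hence r3c6 = 1.
Cage d has sum 11, which forces r4c4 = 6.
Row 4 already has 6, which forces r4c5 = 5.
Column 4 already has 2, leaving r5c4 = 1.
5 is placed in column 5; hence r5c5 = 6.
The 3 cells of cage e must have sum 11, which forces r6c3 = 4.
The 4 cells of cage k must have sum 16, which forces r1c2 = 6.
1 is placed in column 4, leaving r2c4 = 4.
Cage i needs two cells with sum 5, leaving r2c5 = 1.
1 is placed in column 5; hence r6c5 = 2.
Cage k has sum 16, which forces r1c3 = 1.
Column 4 already has 4, so r1c4 = 5.
Column 5 now contains 2; hence r1c5 = 4.
Cage e has sum 11; hence r6c1 = 6.
Row 6 already has 2, so r6c2 = 1.
Row 6 now contains 6; hence r6c6 = 5.
Cage b has sum 13, leaving r1c1 = 3.
Cage f has sum 9, so r1c6 = 2.
Cage f needs sum 9; hence r2c6 = 6.
Column 1 already has 3, which forces r5c1 = 5.
Cage l needs sum 10, leaving r5c6 = 3.
Column 1 already has 5, which forces r2c1 = 2.
Cage b needs sum 13, leaving r2c2 = 3.
Cage b has sum 13, which forces r2c3 = 5.
Cage a has sum 8, so r4c1 = 1.
Cage a has sum 8; hence r4c2 = 2.
Cage j needs sum 6; hence r4c3 = 3.
3 is placed in row 5, so r5c3 = 2.
Filled in: 3 6 1 5 4 2 / 2 3 5 4 1 6 / 4 5 6 2 3 1 / 1 2 3 6 5 4 / 5 4 2 1 6 3 / 6 1 4 3 2 5.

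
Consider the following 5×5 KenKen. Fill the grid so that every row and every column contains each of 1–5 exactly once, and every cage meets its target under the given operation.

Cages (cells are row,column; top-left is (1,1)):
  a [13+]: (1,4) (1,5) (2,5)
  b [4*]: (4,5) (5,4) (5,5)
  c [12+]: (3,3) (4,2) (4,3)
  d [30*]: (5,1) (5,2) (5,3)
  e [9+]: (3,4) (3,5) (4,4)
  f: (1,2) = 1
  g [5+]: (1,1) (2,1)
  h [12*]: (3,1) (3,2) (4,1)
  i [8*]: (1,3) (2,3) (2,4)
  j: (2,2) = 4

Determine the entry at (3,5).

Cage f is a single given cell; hence (1,2) = 1.
Cage j is given, leaving (2,2) = 4.
Row 2 now contains 4, so (2,5) = 5.
Cage i needs product 8, which forces (1,3) = 4.
Cage a has sum 13, so (1,4) = 5.
Column 5 now contains 5, which forces (1,5) = 3.
Row 1 already has 3, leaving (1,1) = 2.
Cage g's pair has sum 5, so (2,1) = 3.
The 3 cells of cage c must have sum 12, leaving (3,3) = 5.
The 3 cells of cage c must have sum 12, which forces (4,2) = 5.
Cage c has sum 12, so (4,3) = 2.
2 is placed in row 4, which forces (4,5) = 1.
3 is placed in column 1, so (5,1) = 5.
Column 3 already has 2, so (5,3) = 3.
1 is placed in column 5, leaving (5,5) = 4.
Column 3 already has 2, which forces (2,3) = 1.
Cage i needs product 8, leaving (2,4) = 2.
Cage h needs product 12, so (3,1) = 1.
Cage h needs product 12, which forces (3,2) = 3.
3 is placed in row 3, leaving (3,4) = 4.
Column 5 now contains 4, leaving (3,5) = 2.
Row 4 already has 1, so (4,1) = 4.
Column 4 already has 4, which forces (4,4) = 3.
3 is placed in row 5, so (5,2) = 2.
The 3 cells of cage b must have product 4; hence (5,4) = 1.
Filled in: 2 1 4 5 3 / 3 4 1 2 5 / 1 3 5 4 2 / 4 5 2 3 1 / 5 2 3 1 4.

2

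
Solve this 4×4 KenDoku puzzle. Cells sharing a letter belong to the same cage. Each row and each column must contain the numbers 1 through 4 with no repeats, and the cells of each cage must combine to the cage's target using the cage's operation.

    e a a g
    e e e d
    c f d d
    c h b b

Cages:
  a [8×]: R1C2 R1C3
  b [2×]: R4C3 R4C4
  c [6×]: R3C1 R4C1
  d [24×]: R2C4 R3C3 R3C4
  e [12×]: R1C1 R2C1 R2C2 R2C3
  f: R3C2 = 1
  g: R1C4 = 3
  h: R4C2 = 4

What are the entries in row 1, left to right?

1 2 4 3

Cage g is a single given cell, so R1C4 = 3.
Cage f is given, so R3C2 = 1.
H is a freebie; hence R4C2 = 4.
Column 2 already has 4; hence R1C2 = 2.
The two cells of cage a must have product 8, which forces R1C3 = 4.
2 is placed in column 2, so R2C2 = 3.
The 3 cells of cage d must have product 24, which forces R3C3 = 3.
Row 1 now contains 2, leaving R1C1 = 1.
The 4 cells of cage e must have product 12, so R2C1 = 4.
Cage e has product 12, so R2C3 = 1.
4 is placed in row 2, which forces R2C4 = 2.
Row 3 now contains 3, which forces R3C1 = 2.
Column 4 already has 2, so R3C4 = 4.
Cage c needs two cells with product 6, so R4C1 = 3.
1 is placed in column 3, leaving R4C3 = 2.
Column 4 already has 2, which forces R4C4 = 1.
Filled in: 1 2 4 3 / 4 3 1 2 / 2 1 3 4 / 3 4 2 1.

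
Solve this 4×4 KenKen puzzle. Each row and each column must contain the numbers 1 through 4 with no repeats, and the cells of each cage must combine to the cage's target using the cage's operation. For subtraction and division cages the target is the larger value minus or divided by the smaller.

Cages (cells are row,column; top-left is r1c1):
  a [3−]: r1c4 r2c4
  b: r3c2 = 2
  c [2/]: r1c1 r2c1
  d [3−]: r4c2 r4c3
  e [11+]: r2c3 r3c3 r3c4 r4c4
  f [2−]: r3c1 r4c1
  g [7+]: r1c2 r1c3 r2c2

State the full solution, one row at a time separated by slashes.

B is a freebie; hence r3c2 = 2.
In row 1, 3 can only go at r1c3, so r1c3 = 3.
The 3 cells of cage g must have sum 7, so r1c2 = 1.
Row 1 now contains 1; hence r1c4 = 4.
Cage g has sum 7, leaving r2c2 = 3.
Column 4 now contains 4, leaving r2c4 = 1.
Column 4 already has 1; hence r3c4 = 3.
Column 2 now contains 1, so r4c2 = 4.
4 is placed in row 4, leaving r4c3 = 1.
Column 4 now contains 4, leaving r4c4 = 2.
4 is placed in row 1; hence r1c1 = 2.
Cage c needs two cells with quotient 2, leaving r2c1 = 4.
Cage e needs sum 11, so r2c3 = 2.
The two cells of cage f must have difference 2, so r3c1 = 1.
1 is placed in column 3, which forces r3c3 = 4.
Row 4 already has 2, leaving r4c1 = 3.

2 1 3 4 / 4 3 2 1 / 1 2 4 3 / 3 4 1 2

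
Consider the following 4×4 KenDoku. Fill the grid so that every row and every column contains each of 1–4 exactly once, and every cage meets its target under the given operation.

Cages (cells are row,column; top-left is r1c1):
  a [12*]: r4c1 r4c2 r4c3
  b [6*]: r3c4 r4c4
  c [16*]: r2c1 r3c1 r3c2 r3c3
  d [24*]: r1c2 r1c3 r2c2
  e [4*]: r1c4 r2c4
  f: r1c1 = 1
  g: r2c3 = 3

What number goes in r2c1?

2

F is a freebie; hence r1c1 = 1.
Row 1 already has 1; hence r1c4 = 4.
Cage c has product 16, which forces r2c1 = 2.
G is a freebie, so r2c3 = 3.
Column 4 now contains 4, so r2c4 = 1.
Column 1 now contains 1, leaving r3c1 = 4.
4 is placed in column 1; hence r4c1 = 3.
Row 4 now contains 3; hence r4c4 = 2.
Cage d needs product 24, which forces r1c2 = 3.
3 is placed in column 3; hence r1c3 = 2.
Row 2 now contains 3; hence r2c2 = 4.
2 is placed in column 3, which forces r3c3 = 1.
Column 4 already has 2, leaving r3c4 = 3.
4 is placed in column 2, so r4c2 = 1.
Column 3 already has 1; hence r4c3 = 4.
Row 3 already has 1; hence r3c2 = 2.
The full grid is 1 3 2 4 / 2 4 3 1 / 4 2 1 3 / 3 1 4 2.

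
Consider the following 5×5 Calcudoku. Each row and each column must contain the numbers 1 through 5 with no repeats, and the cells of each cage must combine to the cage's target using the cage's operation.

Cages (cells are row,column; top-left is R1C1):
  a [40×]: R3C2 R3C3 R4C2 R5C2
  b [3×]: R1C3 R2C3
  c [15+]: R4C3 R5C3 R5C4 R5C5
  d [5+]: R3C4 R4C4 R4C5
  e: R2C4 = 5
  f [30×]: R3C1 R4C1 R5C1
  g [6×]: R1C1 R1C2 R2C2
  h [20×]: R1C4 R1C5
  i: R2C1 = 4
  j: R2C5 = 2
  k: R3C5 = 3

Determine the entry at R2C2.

Cage i is a single given cell, so R2C1 = 4.
Cage e is a single given cell, so R2C4 = 5.
Cage j is given; hence R2C5 = 2.
K is a freebie, leaving R3C5 = 3.
Column 5 now contains 2, so R4C5 = 1.
Column 4 now contains 5, so R1C4 = 4.
The two cells of cage h must have product 20; hence R1C5 = 5.
Cage d needs sum 5, so R3C4 = 1.
Row 4 now contains 1, which forces R4C4 = 3.
Column 4 now contains 3, which forces R5C4 = 2.
5 is placed in column 5, leaving R5C5 = 4.
Cage c has sum 15; hence R4C3 = 4.
The 3 cells of cage f must have product 30; hence R5C1 = 3.
Cage a has product 40, so R5C2 = 1.
Cage c needs sum 15, which forces R5C3 = 5.
The 3 cells of cage g must have product 6, so R1C1 = 1.
Cage g needs product 6, so R1C2 = 2.
Row 1 already has 1; hence R1C3 = 3.
1 is placed in column 2, so R2C2 = 3.
Column 3 now contains 3, so R2C3 = 1.
Cage a has product 40, so R3C2 = 4.
Column 3 now contains 5; hence R3C3 = 2.
Cage a has product 40; hence R4C2 = 5.
Row 3 already has 2, leaving R3C1 = 5.
5 is placed in row 4, which forces R4C1 = 2.
Filled in: 1 2 3 4 5 / 4 3 1 5 2 / 5 4 2 1 3 / 2 5 4 3 1 / 3 1 5 2 4.

3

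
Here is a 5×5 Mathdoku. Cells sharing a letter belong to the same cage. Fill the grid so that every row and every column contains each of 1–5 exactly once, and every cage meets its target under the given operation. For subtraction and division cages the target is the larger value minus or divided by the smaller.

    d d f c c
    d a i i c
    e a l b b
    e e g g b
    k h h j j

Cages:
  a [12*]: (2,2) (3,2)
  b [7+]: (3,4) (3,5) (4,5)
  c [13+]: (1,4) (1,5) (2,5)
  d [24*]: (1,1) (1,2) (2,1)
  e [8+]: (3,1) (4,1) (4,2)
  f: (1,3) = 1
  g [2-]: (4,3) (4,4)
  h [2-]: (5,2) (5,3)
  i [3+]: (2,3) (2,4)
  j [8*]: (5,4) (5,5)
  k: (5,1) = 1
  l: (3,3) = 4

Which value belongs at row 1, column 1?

F is a freebie, leaving (1,3) = 1.
Column 3 now contains 1, leaving (2,3) = 2.
Row 2 already has 2, leaving (2,4) = 1.
L is a freebie, which forces (3,3) = 4.
Cage k is a single given cell, which forces (5,1) = 1.
Cage a needs two cells with product 12; hence (2,2) = 4.
Row 2 now contains 4, which forces (2,5) = 5.
Row 3 now contains 4, leaving (3,2) = 3.
Row 3 already has 3, which forces (3,4) = 2.
Row 3 already has 3, so (3,5) = 1.
Column 2 now contains 3; hence (5,2) = 5.
Row 5 now contains 5, which forces (5,3) = 3.
Column 4 already has 2, which forces (5,4) = 4.
4 is placed in row 5, which forces (5,5) = 2.
The 3 cells of cage d must have product 24; hence (1,1) = 4.
Column 2 now contains 3, so (1,2) = 2.
Column 4 already has 4, leaving (1,4) = 5.
Column 5 already has 5, so (1,5) = 3.
Row 2 now contains 4, so (2,1) = 3.
Row 3 already has 2, so (3,1) = 5.
Cage e has sum 8, so (4,1) = 2.
The 3 cells of cage e must have sum 8, which forces (4,2) = 1.
3 is placed in column 3, leaving (4,3) = 5.
Cage g needs two cells with difference 2, so (4,4) = 3.
Cage b needs sum 7; hence (4,5) = 4.
Completed grid: 4 2 1 5 3 / 3 4 2 1 5 / 5 3 4 2 1 / 2 1 5 3 4 / 1 5 3 4 2.

4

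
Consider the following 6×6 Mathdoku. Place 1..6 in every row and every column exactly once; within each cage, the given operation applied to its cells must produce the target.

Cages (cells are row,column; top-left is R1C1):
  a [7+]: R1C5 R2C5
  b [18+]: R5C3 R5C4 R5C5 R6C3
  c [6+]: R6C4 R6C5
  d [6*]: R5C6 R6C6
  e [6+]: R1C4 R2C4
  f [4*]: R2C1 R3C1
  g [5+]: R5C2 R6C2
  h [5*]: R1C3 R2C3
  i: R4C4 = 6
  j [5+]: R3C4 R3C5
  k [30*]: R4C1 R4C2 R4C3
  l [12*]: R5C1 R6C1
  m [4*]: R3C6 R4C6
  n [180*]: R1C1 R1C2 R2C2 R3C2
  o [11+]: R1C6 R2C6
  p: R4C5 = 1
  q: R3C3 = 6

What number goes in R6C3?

Cage q is given; hence R3C3 = 6.
Cage i is a single given cell, so R4C4 = 6.
P is a freebie; hence R4C5 = 1.
Row 4 now contains 1; hence R4C6 = 4.
Column 6 now contains 4; hence R3C6 = 1.
The 4 cells of cage b must have sum 18, so R5C5 = 6.
Cage f's pair has product 4, which forces R2C1 = 1.
Row 2 already has 1, leaving R2C3 = 5.
Row 2 already has 5, so R2C6 = 6.
Row 3 now contains 1, leaving R3C1 = 4.
Column 3 now contains 5, which forces R1C3 = 1.
6 is placed in column 6, which forces R1C6 = 5.
Cage l needs two cells with product 12, so R5C1 = 2.
Cage b needs sum 18; hence R5C4 = 5.
2 is placed in row 5; hence R5C6 = 3.
Cage l needs two cells with product 12, which forces R6C1 = 6.
Column 6 now contains 3, so R6C6 = 2.
6 is placed in column 1, leaving R1C1 = 3.
3 is placed in row 1, leaving R1C5 = 4.
4 is placed in column 5, leaving R2C5 = 3.
Cage n has product 180, which forces R3C2 = 5.
Column 5 already has 3, so R3C5 = 2.
Column 1 now contains 3, leaving R4C1 = 5.
Row 5 now contains 3, which forces R5C3 = 4.
Cage b has sum 18; hence R6C3 = 3.
The two cells of cage c must have sum 6, which forces R6C4 = 1.
Cage c needs two cells with sum 6; hence R6C5 = 5.
4 is placed in row 1, leaving R1C2 = 6.
4 is placed in row 1, so R1C4 = 2.
Row 2 already has 3, leaving R2C2 = 2.
Cage e's pair has sum 6, leaving R2C4 = 4.
Row 3 already has 2, which forces R3C4 = 3.
Cage k has product 30; hence R4C2 = 3.
Column 3 already has 3, so R4C3 = 2.
4 is placed in row 5, leaving R5C2 = 1.
Row 6 already has 1, so R6C2 = 4.
The full grid is 3 6 1 2 4 5 / 1 2 5 4 3 6 / 4 5 6 3 2 1 / 5 3 2 6 1 4 / 2 1 4 5 6 3 / 6 4 3 1 5 2.

3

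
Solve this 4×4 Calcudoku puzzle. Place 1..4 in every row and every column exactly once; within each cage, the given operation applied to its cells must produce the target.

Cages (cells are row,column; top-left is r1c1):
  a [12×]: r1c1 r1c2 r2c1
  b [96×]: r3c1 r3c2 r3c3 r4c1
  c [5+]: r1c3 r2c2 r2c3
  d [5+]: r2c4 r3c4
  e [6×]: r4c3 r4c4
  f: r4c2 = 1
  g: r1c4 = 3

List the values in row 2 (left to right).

G is a freebie, leaving r1c4 = 3.
The 4 cells of cage b must have product 96, which forces r4c1 = 4.
F is a freebie, which forces r4c2 = 1.
Column 4 now contains 3, leaving r4c4 = 2.
Column 1 already has 4, so r1c1 = 1.
Cage a needs product 12, so r1c2 = 4.
Cage c needs sum 5, leaving r1c3 = 2.
Cage a needs product 12, so r2c1 = 3.
1 is placed in column 2, so r2c2 = 2.
The 3 cells of cage c must have sum 5, leaving r2c3 = 1.
1 is placed in row 2, which forces r2c4 = 4.
Column 1 already has 3, leaving r3c1 = 2.
2 is placed in column 2; hence r3c2 = 3.
Row 3 now contains 3, leaving r3c3 = 4.
4 is placed in column 4, leaving r3c4 = 1.
Row 4 now contains 2; hence r4c3 = 3.
Filled in: 1 4 2 3 / 3 2 1 4 / 2 3 4 1 / 4 1 3 2.

3 2 1 4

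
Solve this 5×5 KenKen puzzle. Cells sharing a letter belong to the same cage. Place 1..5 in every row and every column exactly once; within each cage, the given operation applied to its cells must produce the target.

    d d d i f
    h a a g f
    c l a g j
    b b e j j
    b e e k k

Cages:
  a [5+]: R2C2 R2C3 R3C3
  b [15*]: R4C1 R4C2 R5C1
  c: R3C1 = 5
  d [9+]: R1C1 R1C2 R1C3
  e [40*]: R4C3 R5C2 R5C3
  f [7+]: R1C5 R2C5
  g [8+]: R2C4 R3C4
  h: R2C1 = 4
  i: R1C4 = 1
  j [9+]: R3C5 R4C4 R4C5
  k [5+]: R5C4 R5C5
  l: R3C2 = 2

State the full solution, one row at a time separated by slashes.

Cage i is a single given cell; hence R1C4 = 1.
H is a freebie, which forces R2C1 = 4.
Cage c is given, which forces R3C1 = 5.
Cage l is given, which forces R3C2 = 2.
Row 3 already has 2, leaving R3C3 = 1.
Row 3 already has 5, leaving R3C4 = 3.
Row 3 already has 3, so R3C5 = 4.
Column 2 now contains 2; hence R2C2 = 1.
1 is placed in column 3, leaving R2C3 = 3.
Column 4 now contains 3, so R2C4 = 5.
5 is placed in row 2, which forces R2C5 = 2.
Cage b has product 15; hence R4C2 = 5.
Column 2 now contains 5, so R5C2 = 4.
4 is placed in row 5, so R5C4 = 2.
Cage d needs sum 9, which forces R1C1 = 2.
Column 2 already has 4, which forces R1C2 = 3.
Cage d needs sum 9, so R1C3 = 4.
Column 5 now contains 2, leaving R1C5 = 5.
The 3 cells of cage e must have product 40; hence R4C3 = 2.
Column 4 already has 2; hence R4C4 = 4.
Cage j needs sum 9; hence R4C5 = 1.
2 is placed in row 5; hence R5C3 = 5.
Cage k needs two cells with sum 5; hence R5C5 = 3.
Row 4 now contains 1, leaving R4C1 = 3.
Row 5 already has 3; hence R5C1 = 1.

2 3 4 1 5 / 4 1 3 5 2 / 5 2 1 3 4 / 3 5 2 4 1 / 1 4 5 2 3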